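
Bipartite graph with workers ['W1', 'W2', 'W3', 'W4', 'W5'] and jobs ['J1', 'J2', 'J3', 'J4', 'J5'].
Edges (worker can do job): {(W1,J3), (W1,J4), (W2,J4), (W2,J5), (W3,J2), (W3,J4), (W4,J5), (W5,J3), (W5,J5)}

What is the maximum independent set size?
Maximum independent set = 6

By König's theorem:
- Min vertex cover = Max matching = 4
- Max independent set = Total vertices - Min vertex cover
- Max independent set = 10 - 4 = 6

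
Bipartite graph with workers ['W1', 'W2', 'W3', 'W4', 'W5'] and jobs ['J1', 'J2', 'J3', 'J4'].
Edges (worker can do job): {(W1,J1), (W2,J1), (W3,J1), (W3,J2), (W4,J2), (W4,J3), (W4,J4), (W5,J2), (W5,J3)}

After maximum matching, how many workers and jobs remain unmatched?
Unmatched: 1 workers, 0 jobs

Maximum matching size: 4
Workers: 5 total, 4 matched, 1 unmatched
Jobs: 4 total, 4 matched, 0 unmatched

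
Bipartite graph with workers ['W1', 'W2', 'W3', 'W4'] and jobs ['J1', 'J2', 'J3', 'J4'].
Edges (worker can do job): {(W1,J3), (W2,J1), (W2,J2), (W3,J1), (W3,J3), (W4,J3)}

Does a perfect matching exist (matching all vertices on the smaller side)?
No, maximum matching has size 3 < 4

Maximum matching has size 3, need 4 for perfect matching.
Unmatched workers: ['W1']
Unmatched jobs: ['J4']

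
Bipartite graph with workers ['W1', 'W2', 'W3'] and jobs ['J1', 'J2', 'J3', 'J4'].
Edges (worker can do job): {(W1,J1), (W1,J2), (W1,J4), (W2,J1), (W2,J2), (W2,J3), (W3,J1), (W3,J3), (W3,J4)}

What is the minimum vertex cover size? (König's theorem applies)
Minimum vertex cover size = 3

By König's theorem: in bipartite graphs,
min vertex cover = max matching = 3

Maximum matching has size 3, so minimum vertex cover also has size 3.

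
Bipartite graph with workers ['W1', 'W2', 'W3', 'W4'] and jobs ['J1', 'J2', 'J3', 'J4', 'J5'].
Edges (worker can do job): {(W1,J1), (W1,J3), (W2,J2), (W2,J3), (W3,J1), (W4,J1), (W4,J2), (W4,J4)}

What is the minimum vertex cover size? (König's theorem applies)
Minimum vertex cover size = 4

By König's theorem: in bipartite graphs,
min vertex cover = max matching = 4

Maximum matching has size 4, so minimum vertex cover also has size 4.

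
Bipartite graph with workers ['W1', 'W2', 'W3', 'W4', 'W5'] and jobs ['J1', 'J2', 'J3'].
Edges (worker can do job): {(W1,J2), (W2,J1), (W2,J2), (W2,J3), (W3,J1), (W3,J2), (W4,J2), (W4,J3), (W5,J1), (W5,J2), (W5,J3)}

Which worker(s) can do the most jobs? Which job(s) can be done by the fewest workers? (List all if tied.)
Most versatile: W2, W5 (3 jobs); Least covered: J1, J3 (3 workers)

Worker degrees (jobs they can do): W1:1, W2:3, W3:2, W4:2, W5:3
Job degrees (workers who can do it): J1:3, J2:5, J3:3

Maximum worker degree is 3, achieved by: W2, W5
Minimum job degree is 3, achieved by: J1, J3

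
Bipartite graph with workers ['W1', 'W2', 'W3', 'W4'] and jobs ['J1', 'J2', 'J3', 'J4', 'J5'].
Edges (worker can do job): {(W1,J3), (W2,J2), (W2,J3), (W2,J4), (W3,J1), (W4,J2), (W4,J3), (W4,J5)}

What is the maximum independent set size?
Maximum independent set = 5

By König's theorem:
- Min vertex cover = Max matching = 4
- Max independent set = Total vertices - Min vertex cover
- Max independent set = 9 - 4 = 5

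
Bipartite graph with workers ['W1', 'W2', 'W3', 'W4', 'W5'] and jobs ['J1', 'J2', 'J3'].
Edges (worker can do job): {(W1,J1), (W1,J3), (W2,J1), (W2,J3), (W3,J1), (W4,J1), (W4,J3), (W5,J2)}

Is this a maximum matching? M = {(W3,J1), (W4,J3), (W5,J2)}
Yes, size 3 is maximum

Proposed matching has size 3.
Maximum matching size for this graph: 3.

This is a maximum matching.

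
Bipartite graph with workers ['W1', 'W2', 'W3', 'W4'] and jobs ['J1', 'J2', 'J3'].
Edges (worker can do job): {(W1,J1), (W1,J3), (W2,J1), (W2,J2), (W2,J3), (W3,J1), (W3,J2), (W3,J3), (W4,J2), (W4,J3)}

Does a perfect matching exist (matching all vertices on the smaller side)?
Yes, perfect matching exists (size 3)

Perfect matching: {(W1,J3), (W3,J1), (W4,J2)}
All 3 vertices on the smaller side are matched.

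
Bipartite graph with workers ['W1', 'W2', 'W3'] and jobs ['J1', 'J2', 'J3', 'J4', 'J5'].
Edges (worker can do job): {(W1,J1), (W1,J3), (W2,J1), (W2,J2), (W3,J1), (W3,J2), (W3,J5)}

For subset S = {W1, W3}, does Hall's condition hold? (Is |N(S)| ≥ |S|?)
Yes: |N(S)| = 4, |S| = 2

Subset S = {W1, W3}
Neighbors N(S) = {J1, J2, J3, J5}

|N(S)| = 4, |S| = 2
Hall's condition: |N(S)| ≥ |S| is satisfied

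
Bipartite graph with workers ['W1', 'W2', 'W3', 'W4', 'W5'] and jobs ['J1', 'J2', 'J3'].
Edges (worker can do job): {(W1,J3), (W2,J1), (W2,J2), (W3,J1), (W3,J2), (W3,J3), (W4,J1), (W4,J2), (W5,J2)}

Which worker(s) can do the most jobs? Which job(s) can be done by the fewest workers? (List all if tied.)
Most versatile: W3 (3 jobs); Least covered: J3 (2 workers)

Worker degrees (jobs they can do): W1:1, W2:2, W3:3, W4:2, W5:1
Job degrees (workers who can do it): J1:3, J2:4, J3:2

Maximum worker degree is 3, achieved by: W3
Minimum job degree is 2, achieved by: J3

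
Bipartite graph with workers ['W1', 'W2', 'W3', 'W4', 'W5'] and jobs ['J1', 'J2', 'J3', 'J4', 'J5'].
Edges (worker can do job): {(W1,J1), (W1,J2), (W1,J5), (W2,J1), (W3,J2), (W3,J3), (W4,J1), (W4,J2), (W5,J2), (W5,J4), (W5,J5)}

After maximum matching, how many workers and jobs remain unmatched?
Unmatched: 0 workers, 0 jobs

Maximum matching size: 5
Workers: 5 total, 5 matched, 0 unmatched
Jobs: 5 total, 5 matched, 0 unmatched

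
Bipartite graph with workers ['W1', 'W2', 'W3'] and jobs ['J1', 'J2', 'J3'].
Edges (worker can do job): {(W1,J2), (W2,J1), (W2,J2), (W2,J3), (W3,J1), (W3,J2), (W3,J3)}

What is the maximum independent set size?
Maximum independent set = 3

By König's theorem:
- Min vertex cover = Max matching = 3
- Max independent set = Total vertices - Min vertex cover
- Max independent set = 6 - 3 = 3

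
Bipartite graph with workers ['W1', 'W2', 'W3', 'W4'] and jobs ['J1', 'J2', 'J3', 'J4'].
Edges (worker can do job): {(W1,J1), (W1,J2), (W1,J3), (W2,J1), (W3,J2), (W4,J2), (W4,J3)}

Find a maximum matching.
Matching: {(W1,J1), (W3,J2), (W4,J3)}

Maximum matching (size 3):
  W1 → J1
  W3 → J2
  W4 → J3

Each worker is assigned to at most one job, and each job to at most one worker.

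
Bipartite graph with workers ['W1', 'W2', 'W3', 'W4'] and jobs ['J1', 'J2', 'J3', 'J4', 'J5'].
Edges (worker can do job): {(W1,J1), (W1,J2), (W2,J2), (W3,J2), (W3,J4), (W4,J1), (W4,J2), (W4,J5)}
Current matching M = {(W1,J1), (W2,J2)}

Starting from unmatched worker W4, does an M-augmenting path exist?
Yes: W4 → J5

An M-augmenting path alternates non-matching / matching edges, starting and ending at unmatched vertices.
Path: W4 → J5
(J5 is unmatched in M, so the path is augmenting.)
Flipping edges along this path would increase |M| from 2 to 3.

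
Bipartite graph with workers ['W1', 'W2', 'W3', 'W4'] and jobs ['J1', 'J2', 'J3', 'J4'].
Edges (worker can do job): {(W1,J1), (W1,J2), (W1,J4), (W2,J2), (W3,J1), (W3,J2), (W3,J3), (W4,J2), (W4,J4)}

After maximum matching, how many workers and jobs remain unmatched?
Unmatched: 0 workers, 0 jobs

Maximum matching size: 4
Workers: 4 total, 4 matched, 0 unmatched
Jobs: 4 total, 4 matched, 0 unmatched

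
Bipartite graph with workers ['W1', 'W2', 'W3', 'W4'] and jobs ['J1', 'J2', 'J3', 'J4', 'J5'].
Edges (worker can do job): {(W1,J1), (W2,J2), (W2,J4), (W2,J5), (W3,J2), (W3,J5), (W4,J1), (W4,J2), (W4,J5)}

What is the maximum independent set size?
Maximum independent set = 5

By König's theorem:
- Min vertex cover = Max matching = 4
- Max independent set = Total vertices - Min vertex cover
- Max independent set = 9 - 4 = 5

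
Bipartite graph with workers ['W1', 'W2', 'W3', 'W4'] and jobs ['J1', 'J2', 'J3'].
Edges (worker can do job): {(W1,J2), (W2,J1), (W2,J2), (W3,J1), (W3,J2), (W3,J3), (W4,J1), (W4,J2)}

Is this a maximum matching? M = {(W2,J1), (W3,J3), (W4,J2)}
Yes, size 3 is maximum

Proposed matching has size 3.
Maximum matching size for this graph: 3.

This is a maximum matching.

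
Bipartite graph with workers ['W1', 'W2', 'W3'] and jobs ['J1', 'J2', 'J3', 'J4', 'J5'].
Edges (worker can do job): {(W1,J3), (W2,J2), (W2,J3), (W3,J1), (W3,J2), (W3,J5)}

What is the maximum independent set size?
Maximum independent set = 5

By König's theorem:
- Min vertex cover = Max matching = 3
- Max independent set = Total vertices - Min vertex cover
- Max independent set = 8 - 3 = 5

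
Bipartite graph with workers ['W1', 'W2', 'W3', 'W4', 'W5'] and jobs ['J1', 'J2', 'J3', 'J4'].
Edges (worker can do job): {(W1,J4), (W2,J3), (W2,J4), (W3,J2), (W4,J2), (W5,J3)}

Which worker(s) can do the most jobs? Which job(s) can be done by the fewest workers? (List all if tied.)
Most versatile: W2 (2 jobs); Least covered: J1 (0 workers)

Worker degrees (jobs they can do): W1:1, W2:2, W3:1, W4:1, W5:1
Job degrees (workers who can do it): J1:0, J2:2, J3:2, J4:2

Maximum worker degree is 2, achieved by: W2
Minimum job degree is 0, achieved by: J1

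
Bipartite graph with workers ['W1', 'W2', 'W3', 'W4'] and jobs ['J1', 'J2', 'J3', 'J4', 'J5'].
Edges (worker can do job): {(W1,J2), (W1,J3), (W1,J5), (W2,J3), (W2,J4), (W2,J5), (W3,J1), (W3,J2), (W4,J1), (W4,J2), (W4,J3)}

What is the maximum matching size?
Maximum matching size = 4

Maximum matching: {(W1,J3), (W2,J5), (W3,J1), (W4,J2)}
Size: 4

This assigns 4 workers to 4 distinct jobs.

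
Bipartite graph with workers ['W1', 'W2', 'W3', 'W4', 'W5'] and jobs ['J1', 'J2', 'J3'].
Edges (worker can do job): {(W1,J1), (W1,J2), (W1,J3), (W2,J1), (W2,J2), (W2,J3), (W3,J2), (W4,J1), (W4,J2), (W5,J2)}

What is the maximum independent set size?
Maximum independent set = 5

By König's theorem:
- Min vertex cover = Max matching = 3
- Max independent set = Total vertices - Min vertex cover
- Max independent set = 8 - 3 = 5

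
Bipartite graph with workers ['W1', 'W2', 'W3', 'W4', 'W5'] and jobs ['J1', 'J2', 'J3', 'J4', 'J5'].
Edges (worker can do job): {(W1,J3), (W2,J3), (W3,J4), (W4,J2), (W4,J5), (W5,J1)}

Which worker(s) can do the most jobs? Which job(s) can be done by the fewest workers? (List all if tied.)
Most versatile: W4 (2 jobs); Least covered: J1, J2, J4, J5 (1 workers)

Worker degrees (jobs they can do): W1:1, W2:1, W3:1, W4:2, W5:1
Job degrees (workers who can do it): J1:1, J2:1, J3:2, J4:1, J5:1

Maximum worker degree is 2, achieved by: W4
Minimum job degree is 1, achieved by: J1, J2, J4, J5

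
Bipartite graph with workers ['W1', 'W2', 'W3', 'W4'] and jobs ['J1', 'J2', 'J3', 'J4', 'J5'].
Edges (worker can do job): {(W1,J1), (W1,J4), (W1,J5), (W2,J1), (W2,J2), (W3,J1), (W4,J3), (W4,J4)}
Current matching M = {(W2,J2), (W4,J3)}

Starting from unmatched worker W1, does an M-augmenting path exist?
Yes: W1 → J4

An M-augmenting path alternates non-matching / matching edges, starting and ending at unmatched vertices.
Path: W1 → J4
(J4 is unmatched in M, so the path is augmenting.)
Flipping edges along this path would increase |M| from 2 to 3.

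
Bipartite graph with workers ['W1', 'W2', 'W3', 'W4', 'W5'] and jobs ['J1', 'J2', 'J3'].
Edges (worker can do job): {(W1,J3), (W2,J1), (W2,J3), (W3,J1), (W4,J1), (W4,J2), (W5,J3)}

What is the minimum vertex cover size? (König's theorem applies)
Minimum vertex cover size = 3

By König's theorem: in bipartite graphs,
min vertex cover = max matching = 3

Maximum matching has size 3, so minimum vertex cover also has size 3.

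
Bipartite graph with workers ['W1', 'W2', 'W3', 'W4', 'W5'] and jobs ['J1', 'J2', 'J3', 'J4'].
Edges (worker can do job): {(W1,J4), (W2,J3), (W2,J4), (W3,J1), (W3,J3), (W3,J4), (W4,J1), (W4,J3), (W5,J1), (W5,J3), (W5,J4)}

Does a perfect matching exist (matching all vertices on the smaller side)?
No, maximum matching has size 3 < 4

Maximum matching has size 3, need 4 for perfect matching.
Unmatched workers: ['W1', 'W2']
Unmatched jobs: ['J2']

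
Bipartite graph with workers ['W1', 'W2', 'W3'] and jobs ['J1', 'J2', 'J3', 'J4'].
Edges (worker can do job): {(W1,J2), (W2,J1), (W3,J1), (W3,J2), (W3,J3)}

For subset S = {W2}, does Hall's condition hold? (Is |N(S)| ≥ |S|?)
Yes: |N(S)| = 1, |S| = 1

Subset S = {W2}
Neighbors N(S) = {J1}

|N(S)| = 1, |S| = 1
Hall's condition: |N(S)| ≥ |S| is satisfied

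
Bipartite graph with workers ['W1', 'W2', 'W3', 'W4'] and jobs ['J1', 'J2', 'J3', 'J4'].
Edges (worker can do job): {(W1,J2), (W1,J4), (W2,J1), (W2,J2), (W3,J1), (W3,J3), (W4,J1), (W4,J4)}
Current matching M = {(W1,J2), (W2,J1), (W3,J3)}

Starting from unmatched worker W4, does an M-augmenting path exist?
Yes: W4 → J4

An M-augmenting path alternates non-matching / matching edges, starting and ending at unmatched vertices.
Path: W4 → J4
(J4 is unmatched in M, so the path is augmenting.)
Flipping edges along this path would increase |M| from 3 to 4.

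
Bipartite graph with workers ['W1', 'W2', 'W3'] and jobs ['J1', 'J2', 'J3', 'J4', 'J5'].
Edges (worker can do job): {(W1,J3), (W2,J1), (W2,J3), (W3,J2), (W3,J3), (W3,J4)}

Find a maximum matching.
Matching: {(W1,J3), (W2,J1), (W3,J4)}

Maximum matching (size 3):
  W1 → J3
  W2 → J1
  W3 → J4

Each worker is assigned to at most one job, and each job to at most one worker.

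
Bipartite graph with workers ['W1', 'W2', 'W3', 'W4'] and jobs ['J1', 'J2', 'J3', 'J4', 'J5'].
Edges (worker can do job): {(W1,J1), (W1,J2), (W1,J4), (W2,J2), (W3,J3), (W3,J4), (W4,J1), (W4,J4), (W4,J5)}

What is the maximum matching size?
Maximum matching size = 4

Maximum matching: {(W1,J4), (W2,J2), (W3,J3), (W4,J1)}
Size: 4

This assigns 4 workers to 4 distinct jobs.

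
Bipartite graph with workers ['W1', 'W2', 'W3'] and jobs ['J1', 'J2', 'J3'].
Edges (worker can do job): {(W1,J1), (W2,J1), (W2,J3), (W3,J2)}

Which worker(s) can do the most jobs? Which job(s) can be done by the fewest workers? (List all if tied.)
Most versatile: W2 (2 jobs); Least covered: J2, J3 (1 workers)

Worker degrees (jobs they can do): W1:1, W2:2, W3:1
Job degrees (workers who can do it): J1:2, J2:1, J3:1

Maximum worker degree is 2, achieved by: W2
Minimum job degree is 1, achieved by: J2, J3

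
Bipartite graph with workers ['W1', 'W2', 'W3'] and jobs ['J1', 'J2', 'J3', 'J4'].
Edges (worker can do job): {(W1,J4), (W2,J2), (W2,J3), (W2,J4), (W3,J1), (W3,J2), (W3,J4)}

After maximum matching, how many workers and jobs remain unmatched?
Unmatched: 0 workers, 1 jobs

Maximum matching size: 3
Workers: 3 total, 3 matched, 0 unmatched
Jobs: 4 total, 3 matched, 1 unmatched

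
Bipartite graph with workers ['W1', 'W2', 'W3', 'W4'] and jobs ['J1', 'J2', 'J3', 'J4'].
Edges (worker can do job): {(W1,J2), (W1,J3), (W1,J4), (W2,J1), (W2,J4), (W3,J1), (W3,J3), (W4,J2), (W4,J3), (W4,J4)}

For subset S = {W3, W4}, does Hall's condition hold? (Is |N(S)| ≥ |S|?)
Yes: |N(S)| = 4, |S| = 2

Subset S = {W3, W4}
Neighbors N(S) = {J1, J2, J3, J4}

|N(S)| = 4, |S| = 2
Hall's condition: |N(S)| ≥ |S| is satisfied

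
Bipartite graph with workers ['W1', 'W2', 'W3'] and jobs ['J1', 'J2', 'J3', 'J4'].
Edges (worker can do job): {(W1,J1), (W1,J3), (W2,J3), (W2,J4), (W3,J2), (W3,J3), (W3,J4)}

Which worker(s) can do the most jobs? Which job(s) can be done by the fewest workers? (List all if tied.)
Most versatile: W3 (3 jobs); Least covered: J1, J2 (1 workers)

Worker degrees (jobs they can do): W1:2, W2:2, W3:3
Job degrees (workers who can do it): J1:1, J2:1, J3:3, J4:2

Maximum worker degree is 3, achieved by: W3
Minimum job degree is 1, achieved by: J1, J2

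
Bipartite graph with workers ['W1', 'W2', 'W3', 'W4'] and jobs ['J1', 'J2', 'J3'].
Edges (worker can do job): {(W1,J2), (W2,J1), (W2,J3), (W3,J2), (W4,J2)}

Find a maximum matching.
Matching: {(W2,J3), (W4,J2)}

Maximum matching (size 2):
  W2 → J3
  W4 → J2

Each worker is assigned to at most one job, and each job to at most one worker.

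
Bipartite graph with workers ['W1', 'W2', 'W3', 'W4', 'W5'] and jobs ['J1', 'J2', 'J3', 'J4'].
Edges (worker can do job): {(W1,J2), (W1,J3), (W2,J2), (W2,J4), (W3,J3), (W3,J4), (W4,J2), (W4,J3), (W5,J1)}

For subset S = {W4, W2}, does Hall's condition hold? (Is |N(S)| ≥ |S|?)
Yes: |N(S)| = 3, |S| = 2

Subset S = {W4, W2}
Neighbors N(S) = {J2, J3, J4}

|N(S)| = 3, |S| = 2
Hall's condition: |N(S)| ≥ |S| is satisfied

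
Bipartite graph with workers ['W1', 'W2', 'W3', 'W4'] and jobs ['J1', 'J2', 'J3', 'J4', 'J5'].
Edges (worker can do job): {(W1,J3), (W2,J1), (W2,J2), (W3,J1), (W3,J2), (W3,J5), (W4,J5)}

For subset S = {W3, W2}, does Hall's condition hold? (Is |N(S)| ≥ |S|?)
Yes: |N(S)| = 3, |S| = 2

Subset S = {W3, W2}
Neighbors N(S) = {J1, J2, J5}

|N(S)| = 3, |S| = 2
Hall's condition: |N(S)| ≥ |S| is satisfied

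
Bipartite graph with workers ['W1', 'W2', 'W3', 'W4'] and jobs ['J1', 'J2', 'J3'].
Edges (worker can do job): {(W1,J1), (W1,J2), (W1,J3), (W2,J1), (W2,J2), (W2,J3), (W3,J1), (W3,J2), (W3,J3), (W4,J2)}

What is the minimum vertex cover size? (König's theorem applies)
Minimum vertex cover size = 3

By König's theorem: in bipartite graphs,
min vertex cover = max matching = 3

Maximum matching has size 3, so minimum vertex cover also has size 3.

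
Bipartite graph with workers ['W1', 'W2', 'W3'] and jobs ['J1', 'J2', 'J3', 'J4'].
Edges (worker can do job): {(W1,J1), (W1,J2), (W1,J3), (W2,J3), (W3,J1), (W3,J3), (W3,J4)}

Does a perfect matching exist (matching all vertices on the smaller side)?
Yes, perfect matching exists (size 3)

Perfect matching: {(W1,J2), (W2,J3), (W3,J4)}
All 3 vertices on the smaller side are matched.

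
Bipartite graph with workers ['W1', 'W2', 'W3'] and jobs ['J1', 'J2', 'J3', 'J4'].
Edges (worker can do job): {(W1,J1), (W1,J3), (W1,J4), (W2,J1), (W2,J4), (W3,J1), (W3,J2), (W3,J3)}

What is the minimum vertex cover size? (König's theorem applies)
Minimum vertex cover size = 3

By König's theorem: in bipartite graphs,
min vertex cover = max matching = 3

Maximum matching has size 3, so minimum vertex cover also has size 3.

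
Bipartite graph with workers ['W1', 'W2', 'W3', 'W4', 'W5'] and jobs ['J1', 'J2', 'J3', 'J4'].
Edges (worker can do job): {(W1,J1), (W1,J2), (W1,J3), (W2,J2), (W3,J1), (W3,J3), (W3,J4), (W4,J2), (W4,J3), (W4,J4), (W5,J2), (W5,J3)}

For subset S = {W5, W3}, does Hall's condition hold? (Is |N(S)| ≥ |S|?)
Yes: |N(S)| = 4, |S| = 2

Subset S = {W5, W3}
Neighbors N(S) = {J1, J2, J3, J4}

|N(S)| = 4, |S| = 2
Hall's condition: |N(S)| ≥ |S| is satisfied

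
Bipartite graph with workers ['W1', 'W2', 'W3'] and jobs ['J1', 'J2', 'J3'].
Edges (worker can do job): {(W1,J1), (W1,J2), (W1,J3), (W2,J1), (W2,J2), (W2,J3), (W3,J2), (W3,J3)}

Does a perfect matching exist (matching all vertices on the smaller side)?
Yes, perfect matching exists (size 3)

Perfect matching: {(W1,J2), (W2,J1), (W3,J3)}
All 3 vertices on the smaller side are matched.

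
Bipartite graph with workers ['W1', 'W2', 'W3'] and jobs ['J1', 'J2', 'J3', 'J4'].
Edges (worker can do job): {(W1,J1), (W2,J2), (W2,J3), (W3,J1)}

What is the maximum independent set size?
Maximum independent set = 5

By König's theorem:
- Min vertex cover = Max matching = 2
- Max independent set = Total vertices - Min vertex cover
- Max independent set = 7 - 2 = 5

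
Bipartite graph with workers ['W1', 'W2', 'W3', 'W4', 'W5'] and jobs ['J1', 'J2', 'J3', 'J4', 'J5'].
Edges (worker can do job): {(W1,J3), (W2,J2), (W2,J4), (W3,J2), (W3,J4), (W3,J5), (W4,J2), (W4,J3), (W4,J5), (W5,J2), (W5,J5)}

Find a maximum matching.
Matching: {(W2,J4), (W3,J5), (W4,J3), (W5,J2)}

Maximum matching (size 4):
  W2 → J4
  W3 → J5
  W4 → J3
  W5 → J2

Each worker is assigned to at most one job, and each job to at most one worker.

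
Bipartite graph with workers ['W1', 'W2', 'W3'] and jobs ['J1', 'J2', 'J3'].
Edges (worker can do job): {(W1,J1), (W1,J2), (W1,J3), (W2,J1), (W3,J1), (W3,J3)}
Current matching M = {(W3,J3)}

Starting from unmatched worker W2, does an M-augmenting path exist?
Yes: W2 → J1

An M-augmenting path alternates non-matching / matching edges, starting and ending at unmatched vertices.
Path: W2 → J1
(J1 is unmatched in M, so the path is augmenting.)
Flipping edges along this path would increase |M| from 1 to 2.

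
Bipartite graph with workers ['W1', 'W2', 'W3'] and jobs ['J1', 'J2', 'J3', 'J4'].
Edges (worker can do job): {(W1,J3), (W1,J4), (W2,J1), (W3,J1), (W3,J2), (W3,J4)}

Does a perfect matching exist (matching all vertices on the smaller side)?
Yes, perfect matching exists (size 3)

Perfect matching: {(W1,J3), (W2,J1), (W3,J4)}
All 3 vertices on the smaller side are matched.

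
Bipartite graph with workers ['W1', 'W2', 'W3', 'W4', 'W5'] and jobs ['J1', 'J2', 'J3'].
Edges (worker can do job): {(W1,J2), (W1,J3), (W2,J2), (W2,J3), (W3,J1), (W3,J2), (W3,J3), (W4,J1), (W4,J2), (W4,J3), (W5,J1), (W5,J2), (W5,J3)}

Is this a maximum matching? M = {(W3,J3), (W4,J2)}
No, size 2 is not maximum

Proposed matching has size 2.
Maximum matching size for this graph: 3.

This is NOT maximum - can be improved to size 3.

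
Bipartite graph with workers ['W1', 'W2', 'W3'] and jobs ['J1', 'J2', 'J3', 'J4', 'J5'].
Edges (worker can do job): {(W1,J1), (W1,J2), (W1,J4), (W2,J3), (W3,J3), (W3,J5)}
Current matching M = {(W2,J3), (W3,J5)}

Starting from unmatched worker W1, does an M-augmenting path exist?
Yes: W1 → J4

An M-augmenting path alternates non-matching / matching edges, starting and ending at unmatched vertices.
Path: W1 → J4
(J4 is unmatched in M, so the path is augmenting.)
Flipping edges along this path would increase |M| from 2 to 3.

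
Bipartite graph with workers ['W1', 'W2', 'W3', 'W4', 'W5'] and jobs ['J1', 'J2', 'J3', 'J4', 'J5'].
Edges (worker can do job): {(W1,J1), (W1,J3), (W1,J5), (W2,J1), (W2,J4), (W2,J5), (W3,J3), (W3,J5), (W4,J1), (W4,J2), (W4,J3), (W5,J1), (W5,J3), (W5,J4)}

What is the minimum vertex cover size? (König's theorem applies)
Minimum vertex cover size = 5

By König's theorem: in bipartite graphs,
min vertex cover = max matching = 5

Maximum matching has size 5, so minimum vertex cover also has size 5.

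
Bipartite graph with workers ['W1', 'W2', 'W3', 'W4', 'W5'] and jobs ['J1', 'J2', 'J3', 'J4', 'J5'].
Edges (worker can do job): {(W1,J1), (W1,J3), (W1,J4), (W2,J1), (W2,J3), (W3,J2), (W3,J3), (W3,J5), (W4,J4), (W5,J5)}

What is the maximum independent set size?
Maximum independent set = 5

By König's theorem:
- Min vertex cover = Max matching = 5
- Max independent set = Total vertices - Min vertex cover
- Max independent set = 10 - 5 = 5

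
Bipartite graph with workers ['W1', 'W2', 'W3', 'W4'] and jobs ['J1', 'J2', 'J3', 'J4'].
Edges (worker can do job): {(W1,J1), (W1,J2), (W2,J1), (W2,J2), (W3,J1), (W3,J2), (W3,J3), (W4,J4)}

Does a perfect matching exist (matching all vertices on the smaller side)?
Yes, perfect matching exists (size 4)

Perfect matching: {(W1,J2), (W2,J1), (W3,J3), (W4,J4)}
All 4 vertices on the smaller side are matched.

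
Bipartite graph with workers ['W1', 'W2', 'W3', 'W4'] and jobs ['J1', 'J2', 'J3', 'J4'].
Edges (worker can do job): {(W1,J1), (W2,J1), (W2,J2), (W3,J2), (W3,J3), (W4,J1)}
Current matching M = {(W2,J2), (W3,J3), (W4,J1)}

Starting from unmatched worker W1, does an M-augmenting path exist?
No augmenting path from W1

Alternating search from W1 reaches jobs: {J1}.
Every reachable job is already matched in M, and following those matched edges back to workers exposes no further unvisited jobs.
No M-augmenting path from W1 exists.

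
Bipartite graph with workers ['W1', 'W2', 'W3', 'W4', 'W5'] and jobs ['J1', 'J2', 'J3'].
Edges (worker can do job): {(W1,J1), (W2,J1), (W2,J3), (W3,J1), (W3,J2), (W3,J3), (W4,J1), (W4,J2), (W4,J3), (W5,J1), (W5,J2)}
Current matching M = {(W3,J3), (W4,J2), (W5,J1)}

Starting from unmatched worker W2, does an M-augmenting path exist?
No augmenting path from W2

Alternating search from W2 reaches jobs: {J1, J2, J3}.
Every reachable job is already matched in M, and following those matched edges back to workers exposes no further unvisited jobs.
No M-augmenting path from W2 exists.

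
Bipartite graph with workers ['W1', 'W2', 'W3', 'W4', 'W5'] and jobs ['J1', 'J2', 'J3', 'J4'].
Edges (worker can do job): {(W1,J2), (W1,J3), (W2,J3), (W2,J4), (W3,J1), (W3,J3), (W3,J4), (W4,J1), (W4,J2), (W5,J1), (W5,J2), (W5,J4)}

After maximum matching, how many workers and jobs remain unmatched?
Unmatched: 1 workers, 0 jobs

Maximum matching size: 4
Workers: 5 total, 4 matched, 1 unmatched
Jobs: 4 total, 4 matched, 0 unmatched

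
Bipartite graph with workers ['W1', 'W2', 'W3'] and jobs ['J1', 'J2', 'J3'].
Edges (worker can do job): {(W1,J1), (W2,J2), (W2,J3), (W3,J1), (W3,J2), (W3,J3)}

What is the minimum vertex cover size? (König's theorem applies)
Minimum vertex cover size = 3

By König's theorem: in bipartite graphs,
min vertex cover = max matching = 3

Maximum matching has size 3, so minimum vertex cover also has size 3.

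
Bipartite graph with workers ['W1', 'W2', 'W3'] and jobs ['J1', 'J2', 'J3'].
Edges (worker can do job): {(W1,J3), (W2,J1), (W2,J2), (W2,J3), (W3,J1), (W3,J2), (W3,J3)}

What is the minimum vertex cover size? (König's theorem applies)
Minimum vertex cover size = 3

By König's theorem: in bipartite graphs,
min vertex cover = max matching = 3

Maximum matching has size 3, so minimum vertex cover also has size 3.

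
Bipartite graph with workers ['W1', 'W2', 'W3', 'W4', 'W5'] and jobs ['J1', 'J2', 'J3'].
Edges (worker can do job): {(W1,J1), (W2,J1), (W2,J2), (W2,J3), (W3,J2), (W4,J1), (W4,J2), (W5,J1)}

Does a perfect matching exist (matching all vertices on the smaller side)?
Yes, perfect matching exists (size 3)

Perfect matching: {(W2,J3), (W3,J2), (W5,J1)}
All 3 vertices on the smaller side are matched.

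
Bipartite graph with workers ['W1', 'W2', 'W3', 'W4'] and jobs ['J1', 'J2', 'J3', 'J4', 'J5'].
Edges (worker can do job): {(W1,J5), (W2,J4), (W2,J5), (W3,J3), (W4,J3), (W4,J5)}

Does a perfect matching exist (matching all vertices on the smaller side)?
No, maximum matching has size 3 < 4

Maximum matching has size 3, need 4 for perfect matching.
Unmatched workers: ['W1']
Unmatched jobs: ['J2', 'J1']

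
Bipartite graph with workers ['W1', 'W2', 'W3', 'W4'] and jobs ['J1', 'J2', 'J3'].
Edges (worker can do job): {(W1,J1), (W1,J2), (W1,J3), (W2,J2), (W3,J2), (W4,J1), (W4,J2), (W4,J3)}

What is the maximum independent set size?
Maximum independent set = 4

By König's theorem:
- Min vertex cover = Max matching = 3
- Max independent set = Total vertices - Min vertex cover
- Max independent set = 7 - 3 = 4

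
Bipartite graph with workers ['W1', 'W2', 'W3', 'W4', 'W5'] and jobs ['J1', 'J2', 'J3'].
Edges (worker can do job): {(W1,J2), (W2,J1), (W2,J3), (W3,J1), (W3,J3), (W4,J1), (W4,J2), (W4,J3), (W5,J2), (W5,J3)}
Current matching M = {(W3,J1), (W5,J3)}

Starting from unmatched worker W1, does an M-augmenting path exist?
Yes: W1 → J2

An M-augmenting path alternates non-matching / matching edges, starting and ending at unmatched vertices.
Path: W1 → J2
(J2 is unmatched in M, so the path is augmenting.)
Flipping edges along this path would increase |M| from 2 to 3.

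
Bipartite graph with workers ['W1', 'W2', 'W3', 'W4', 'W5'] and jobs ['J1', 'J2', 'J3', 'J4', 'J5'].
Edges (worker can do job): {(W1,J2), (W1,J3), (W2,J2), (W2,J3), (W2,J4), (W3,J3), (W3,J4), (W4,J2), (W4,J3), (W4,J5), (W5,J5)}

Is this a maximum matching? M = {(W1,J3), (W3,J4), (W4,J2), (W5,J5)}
Yes, size 4 is maximum

Proposed matching has size 4.
Maximum matching size for this graph: 4.

This is a maximum matching.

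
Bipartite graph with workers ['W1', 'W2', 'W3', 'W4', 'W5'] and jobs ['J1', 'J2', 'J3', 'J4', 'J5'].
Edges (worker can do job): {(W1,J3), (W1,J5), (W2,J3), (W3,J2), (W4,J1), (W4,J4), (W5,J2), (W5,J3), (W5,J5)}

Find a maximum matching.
Matching: {(W1,J3), (W3,J2), (W4,J1), (W5,J5)}

Maximum matching (size 4):
  W1 → J3
  W3 → J2
  W4 → J1
  W5 → J5

Each worker is assigned to at most one job, and each job to at most one worker.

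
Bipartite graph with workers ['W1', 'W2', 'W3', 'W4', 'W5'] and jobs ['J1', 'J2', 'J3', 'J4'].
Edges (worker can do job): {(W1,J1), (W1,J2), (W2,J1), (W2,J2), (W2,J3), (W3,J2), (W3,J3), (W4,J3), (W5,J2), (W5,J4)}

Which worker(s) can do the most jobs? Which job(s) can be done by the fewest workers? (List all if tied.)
Most versatile: W2 (3 jobs); Least covered: J4 (1 workers)

Worker degrees (jobs they can do): W1:2, W2:3, W3:2, W4:1, W5:2
Job degrees (workers who can do it): J1:2, J2:4, J3:3, J4:1

Maximum worker degree is 3, achieved by: W2
Minimum job degree is 1, achieved by: J4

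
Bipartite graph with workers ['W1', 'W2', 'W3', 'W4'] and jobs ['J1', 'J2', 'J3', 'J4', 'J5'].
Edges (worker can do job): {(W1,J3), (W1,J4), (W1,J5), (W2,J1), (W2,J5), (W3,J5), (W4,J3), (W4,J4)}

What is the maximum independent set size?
Maximum independent set = 5

By König's theorem:
- Min vertex cover = Max matching = 4
- Max independent set = Total vertices - Min vertex cover
- Max independent set = 9 - 4 = 5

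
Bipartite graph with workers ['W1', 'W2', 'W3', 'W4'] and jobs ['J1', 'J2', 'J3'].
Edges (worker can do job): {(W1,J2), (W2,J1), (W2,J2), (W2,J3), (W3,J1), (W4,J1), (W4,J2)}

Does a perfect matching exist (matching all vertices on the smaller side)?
Yes, perfect matching exists (size 3)

Perfect matching: {(W1,J2), (W2,J3), (W4,J1)}
All 3 vertices on the smaller side are matched.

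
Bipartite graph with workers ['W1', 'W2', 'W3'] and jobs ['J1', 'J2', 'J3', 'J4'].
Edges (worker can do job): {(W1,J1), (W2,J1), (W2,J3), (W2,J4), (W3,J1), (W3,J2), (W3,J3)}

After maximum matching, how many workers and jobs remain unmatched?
Unmatched: 0 workers, 1 jobs

Maximum matching size: 3
Workers: 3 total, 3 matched, 0 unmatched
Jobs: 4 total, 3 matched, 1 unmatched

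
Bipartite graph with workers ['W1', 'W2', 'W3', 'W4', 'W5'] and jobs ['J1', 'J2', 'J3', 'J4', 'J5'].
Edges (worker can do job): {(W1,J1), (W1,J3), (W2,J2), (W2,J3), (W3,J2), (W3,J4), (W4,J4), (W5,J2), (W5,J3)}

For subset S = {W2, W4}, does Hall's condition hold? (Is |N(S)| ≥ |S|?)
Yes: |N(S)| = 3, |S| = 2

Subset S = {W2, W4}
Neighbors N(S) = {J2, J3, J4}

|N(S)| = 3, |S| = 2
Hall's condition: |N(S)| ≥ |S| is satisfied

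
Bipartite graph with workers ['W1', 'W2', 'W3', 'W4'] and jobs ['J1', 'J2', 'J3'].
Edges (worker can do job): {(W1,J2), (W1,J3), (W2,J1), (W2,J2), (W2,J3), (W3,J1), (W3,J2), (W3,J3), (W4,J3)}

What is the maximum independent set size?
Maximum independent set = 4

By König's theorem:
- Min vertex cover = Max matching = 3
- Max independent set = Total vertices - Min vertex cover
- Max independent set = 7 - 3 = 4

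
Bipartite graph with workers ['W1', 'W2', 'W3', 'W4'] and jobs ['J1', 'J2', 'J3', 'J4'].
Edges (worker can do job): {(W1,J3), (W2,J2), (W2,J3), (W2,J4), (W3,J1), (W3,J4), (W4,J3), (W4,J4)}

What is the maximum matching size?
Maximum matching size = 4

Maximum matching: {(W1,J3), (W2,J2), (W3,J1), (W4,J4)}
Size: 4

This assigns 4 workers to 4 distinct jobs.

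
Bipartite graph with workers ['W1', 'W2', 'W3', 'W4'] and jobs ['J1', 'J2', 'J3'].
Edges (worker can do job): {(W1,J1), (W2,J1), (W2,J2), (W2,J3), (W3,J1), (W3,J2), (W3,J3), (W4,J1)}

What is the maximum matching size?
Maximum matching size = 3

Maximum matching: {(W2,J2), (W3,J3), (W4,J1)}
Size: 3

This assigns 3 workers to 3 distinct jobs.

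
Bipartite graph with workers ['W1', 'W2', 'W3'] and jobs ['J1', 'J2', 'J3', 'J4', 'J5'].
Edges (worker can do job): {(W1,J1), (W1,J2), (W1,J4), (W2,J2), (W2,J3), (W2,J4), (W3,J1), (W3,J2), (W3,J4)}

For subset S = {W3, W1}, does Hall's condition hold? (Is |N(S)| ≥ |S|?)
Yes: |N(S)| = 3, |S| = 2

Subset S = {W3, W1}
Neighbors N(S) = {J1, J2, J4}

|N(S)| = 3, |S| = 2
Hall's condition: |N(S)| ≥ |S| is satisfied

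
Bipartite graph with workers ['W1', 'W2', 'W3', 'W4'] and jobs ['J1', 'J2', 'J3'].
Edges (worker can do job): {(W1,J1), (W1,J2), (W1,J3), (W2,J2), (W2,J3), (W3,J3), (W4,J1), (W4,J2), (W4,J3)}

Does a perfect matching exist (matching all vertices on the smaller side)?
Yes, perfect matching exists (size 3)

Perfect matching: {(W1,J1), (W3,J3), (W4,J2)}
All 3 vertices on the smaller side are matched.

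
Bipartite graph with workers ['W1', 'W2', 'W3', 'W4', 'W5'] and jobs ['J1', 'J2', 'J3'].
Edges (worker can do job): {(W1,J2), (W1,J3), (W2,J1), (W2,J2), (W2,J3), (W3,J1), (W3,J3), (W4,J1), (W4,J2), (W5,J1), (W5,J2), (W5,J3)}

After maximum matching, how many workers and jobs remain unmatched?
Unmatched: 2 workers, 0 jobs

Maximum matching size: 3
Workers: 5 total, 3 matched, 2 unmatched
Jobs: 3 total, 3 matched, 0 unmatched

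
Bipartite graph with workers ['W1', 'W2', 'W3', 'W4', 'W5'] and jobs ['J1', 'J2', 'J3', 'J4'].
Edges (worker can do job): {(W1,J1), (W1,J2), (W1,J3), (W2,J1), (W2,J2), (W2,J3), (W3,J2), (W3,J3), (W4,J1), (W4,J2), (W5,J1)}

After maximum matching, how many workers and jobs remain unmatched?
Unmatched: 2 workers, 1 jobs

Maximum matching size: 3
Workers: 5 total, 3 matched, 2 unmatched
Jobs: 4 total, 3 matched, 1 unmatched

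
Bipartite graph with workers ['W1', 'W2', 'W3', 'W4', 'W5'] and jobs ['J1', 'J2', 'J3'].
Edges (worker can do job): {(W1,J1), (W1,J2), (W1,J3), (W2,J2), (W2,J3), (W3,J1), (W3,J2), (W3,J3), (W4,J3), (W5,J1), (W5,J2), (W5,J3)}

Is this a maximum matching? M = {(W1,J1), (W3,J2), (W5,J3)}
Yes, size 3 is maximum

Proposed matching has size 3.
Maximum matching size for this graph: 3.

This is a maximum matching.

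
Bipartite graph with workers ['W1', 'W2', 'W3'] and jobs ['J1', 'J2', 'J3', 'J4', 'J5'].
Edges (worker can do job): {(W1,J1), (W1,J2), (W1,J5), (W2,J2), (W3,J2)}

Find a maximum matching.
Matching: {(W1,J1), (W3,J2)}

Maximum matching (size 2):
  W1 → J1
  W3 → J2

Each worker is assigned to at most one job, and each job to at most one worker.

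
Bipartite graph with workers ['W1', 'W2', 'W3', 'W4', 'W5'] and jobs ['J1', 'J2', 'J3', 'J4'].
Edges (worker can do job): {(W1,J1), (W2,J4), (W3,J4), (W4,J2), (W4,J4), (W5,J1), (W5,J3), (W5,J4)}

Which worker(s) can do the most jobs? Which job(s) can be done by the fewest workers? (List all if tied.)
Most versatile: W5 (3 jobs); Least covered: J2, J3 (1 workers)

Worker degrees (jobs they can do): W1:1, W2:1, W3:1, W4:2, W5:3
Job degrees (workers who can do it): J1:2, J2:1, J3:1, J4:4

Maximum worker degree is 3, achieved by: W5
Minimum job degree is 1, achieved by: J2, J3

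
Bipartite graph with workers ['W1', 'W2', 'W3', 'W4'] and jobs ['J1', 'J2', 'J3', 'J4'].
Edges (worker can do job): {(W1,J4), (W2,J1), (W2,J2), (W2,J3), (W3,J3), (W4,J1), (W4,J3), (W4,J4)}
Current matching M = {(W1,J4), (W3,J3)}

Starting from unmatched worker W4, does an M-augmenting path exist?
Yes: W4 → J1

An M-augmenting path alternates non-matching / matching edges, starting and ending at unmatched vertices.
Path: W4 → J1
(J1 is unmatched in M, so the path is augmenting.)
Flipping edges along this path would increase |M| from 2 to 3.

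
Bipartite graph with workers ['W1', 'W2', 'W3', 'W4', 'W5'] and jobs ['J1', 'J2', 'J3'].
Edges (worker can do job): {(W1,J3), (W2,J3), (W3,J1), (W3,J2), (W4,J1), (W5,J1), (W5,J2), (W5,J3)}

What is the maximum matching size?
Maximum matching size = 3

Maximum matching: {(W1,J3), (W3,J1), (W5,J2)}
Size: 3

This assigns 3 workers to 3 distinct jobs.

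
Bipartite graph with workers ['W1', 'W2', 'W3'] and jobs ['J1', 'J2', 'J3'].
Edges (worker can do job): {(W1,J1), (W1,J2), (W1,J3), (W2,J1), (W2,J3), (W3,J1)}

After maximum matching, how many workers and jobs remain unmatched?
Unmatched: 0 workers, 0 jobs

Maximum matching size: 3
Workers: 3 total, 3 matched, 0 unmatched
Jobs: 3 total, 3 matched, 0 unmatched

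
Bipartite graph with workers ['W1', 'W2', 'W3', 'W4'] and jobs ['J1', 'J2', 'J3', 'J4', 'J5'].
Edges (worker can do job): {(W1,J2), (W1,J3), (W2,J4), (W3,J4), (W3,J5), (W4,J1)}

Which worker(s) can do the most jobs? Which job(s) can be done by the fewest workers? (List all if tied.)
Most versatile: W1, W3 (2 jobs); Least covered: J1, J2, J3, J5 (1 workers)

Worker degrees (jobs they can do): W1:2, W2:1, W3:2, W4:1
Job degrees (workers who can do it): J1:1, J2:1, J3:1, J4:2, J5:1

Maximum worker degree is 2, achieved by: W1, W3
Minimum job degree is 1, achieved by: J1, J2, J3, J5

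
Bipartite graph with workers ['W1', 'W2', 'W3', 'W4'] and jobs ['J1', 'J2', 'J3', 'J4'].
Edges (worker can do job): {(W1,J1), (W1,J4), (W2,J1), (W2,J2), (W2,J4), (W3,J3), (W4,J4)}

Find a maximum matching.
Matching: {(W1,J1), (W2,J2), (W3,J3), (W4,J4)}

Maximum matching (size 4):
  W1 → J1
  W2 → J2
  W3 → J3
  W4 → J4

Each worker is assigned to at most one job, and each job to at most one worker.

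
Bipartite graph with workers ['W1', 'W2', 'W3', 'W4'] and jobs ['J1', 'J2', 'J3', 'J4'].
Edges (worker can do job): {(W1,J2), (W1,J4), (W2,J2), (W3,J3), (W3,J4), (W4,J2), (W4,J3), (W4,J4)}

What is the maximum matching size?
Maximum matching size = 3

Maximum matching: {(W1,J2), (W3,J4), (W4,J3)}
Size: 3

This assigns 3 workers to 3 distinct jobs.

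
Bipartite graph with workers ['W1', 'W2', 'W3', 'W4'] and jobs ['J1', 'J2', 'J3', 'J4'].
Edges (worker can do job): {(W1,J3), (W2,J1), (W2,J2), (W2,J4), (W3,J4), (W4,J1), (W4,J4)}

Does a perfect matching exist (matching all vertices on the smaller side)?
Yes, perfect matching exists (size 4)

Perfect matching: {(W1,J3), (W2,J2), (W3,J4), (W4,J1)}
All 4 vertices on the smaller side are matched.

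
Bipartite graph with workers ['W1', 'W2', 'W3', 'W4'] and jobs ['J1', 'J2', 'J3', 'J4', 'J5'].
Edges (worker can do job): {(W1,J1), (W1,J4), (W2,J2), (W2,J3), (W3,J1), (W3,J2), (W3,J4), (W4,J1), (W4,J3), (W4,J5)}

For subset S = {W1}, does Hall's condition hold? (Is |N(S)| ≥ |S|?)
Yes: |N(S)| = 2, |S| = 1

Subset S = {W1}
Neighbors N(S) = {J1, J4}

|N(S)| = 2, |S| = 1
Hall's condition: |N(S)| ≥ |S| is satisfied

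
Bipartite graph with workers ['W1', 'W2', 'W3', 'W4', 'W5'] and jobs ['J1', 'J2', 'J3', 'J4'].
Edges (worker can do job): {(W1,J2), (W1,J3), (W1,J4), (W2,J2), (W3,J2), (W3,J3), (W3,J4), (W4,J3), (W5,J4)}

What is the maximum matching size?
Maximum matching size = 3

Maximum matching: {(W3,J2), (W4,J3), (W5,J4)}
Size: 3

This assigns 3 workers to 3 distinct jobs.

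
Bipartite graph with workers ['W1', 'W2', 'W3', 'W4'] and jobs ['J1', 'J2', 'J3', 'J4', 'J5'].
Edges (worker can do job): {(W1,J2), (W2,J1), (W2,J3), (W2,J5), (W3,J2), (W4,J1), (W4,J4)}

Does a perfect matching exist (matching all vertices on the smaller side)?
No, maximum matching has size 3 < 4

Maximum matching has size 3, need 4 for perfect matching.
Unmatched workers: ['W1']
Unmatched jobs: ['J5', 'J4']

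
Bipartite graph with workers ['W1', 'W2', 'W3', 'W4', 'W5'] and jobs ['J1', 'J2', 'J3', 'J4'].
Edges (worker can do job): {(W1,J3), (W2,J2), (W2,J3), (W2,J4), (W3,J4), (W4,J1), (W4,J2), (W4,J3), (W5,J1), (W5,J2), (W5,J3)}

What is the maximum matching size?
Maximum matching size = 4

Maximum matching: {(W1,J3), (W3,J4), (W4,J1), (W5,J2)}
Size: 4

This assigns 4 workers to 4 distinct jobs.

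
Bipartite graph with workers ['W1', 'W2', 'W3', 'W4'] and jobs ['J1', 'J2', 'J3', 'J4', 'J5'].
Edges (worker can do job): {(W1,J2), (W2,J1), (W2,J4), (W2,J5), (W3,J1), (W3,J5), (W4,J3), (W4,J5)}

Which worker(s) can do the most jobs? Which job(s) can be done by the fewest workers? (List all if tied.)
Most versatile: W2 (3 jobs); Least covered: J2, J3, J4 (1 workers)

Worker degrees (jobs they can do): W1:1, W2:3, W3:2, W4:2
Job degrees (workers who can do it): J1:2, J2:1, J3:1, J4:1, J5:3

Maximum worker degree is 3, achieved by: W2
Minimum job degree is 1, achieved by: J2, J3, J4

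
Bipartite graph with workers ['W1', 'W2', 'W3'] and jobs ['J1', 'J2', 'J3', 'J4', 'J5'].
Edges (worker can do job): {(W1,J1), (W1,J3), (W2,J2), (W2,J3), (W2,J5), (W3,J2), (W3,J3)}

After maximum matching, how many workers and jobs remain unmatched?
Unmatched: 0 workers, 2 jobs

Maximum matching size: 3
Workers: 3 total, 3 matched, 0 unmatched
Jobs: 5 total, 3 matched, 2 unmatched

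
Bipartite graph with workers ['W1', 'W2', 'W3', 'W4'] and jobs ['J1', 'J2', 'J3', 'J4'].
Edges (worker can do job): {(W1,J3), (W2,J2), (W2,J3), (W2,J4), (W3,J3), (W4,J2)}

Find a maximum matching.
Matching: {(W2,J4), (W3,J3), (W4,J2)}

Maximum matching (size 3):
  W2 → J4
  W3 → J3
  W4 → J2

Each worker is assigned to at most one job, and each job to at most one worker.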